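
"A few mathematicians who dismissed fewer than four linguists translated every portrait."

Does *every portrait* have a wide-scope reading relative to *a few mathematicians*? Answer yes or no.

Yes

*every portrait* sits in the matrix clause, not in the relative clause on *a few mathematicians*.
QR within a single clause is free, so the lower quantifier may take scope over the higher one.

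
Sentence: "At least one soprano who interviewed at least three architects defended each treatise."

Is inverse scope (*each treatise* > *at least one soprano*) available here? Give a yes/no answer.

Although the sentence contains a relative clause (*who interviewed at least three architects*), *each treatise* is outside it, in the matrix VP.
Nothing blocks QR of the lower DP to a position above the higher one, so inverse scope is available.

Yes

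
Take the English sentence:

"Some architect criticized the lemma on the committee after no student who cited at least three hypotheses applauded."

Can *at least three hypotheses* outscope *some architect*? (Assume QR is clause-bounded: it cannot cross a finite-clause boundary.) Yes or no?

No

Structurally, *at least three hypotheses* is inside the relative clause *who cited at least three hypotheses*, which is itself inside the adjunct *after no student who cited at least three hypotheses applauded*.
The quantifier would have to escape first the RC and then the adjunct — two independent island violations.
So *at least three hypotheses* cannot raise high enough to outscope *some architect*; only the surface ordering *some architect* > *at least three hypotheses* is available.
(Only the surface reading survives: one fixed architect with respect to all the relevant hypotheses.)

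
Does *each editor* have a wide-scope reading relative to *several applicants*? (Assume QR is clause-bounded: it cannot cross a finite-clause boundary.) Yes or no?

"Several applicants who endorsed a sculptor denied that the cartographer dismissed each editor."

No

*each editor* occurs within the finite complement clause *that the cartographer dismissed each editor*.
QR is clause-bounded, so the finite complement is a scope island for the embedded quantifier.
*each editor* > *several applicants* would require crossing that boundary, which is illicit.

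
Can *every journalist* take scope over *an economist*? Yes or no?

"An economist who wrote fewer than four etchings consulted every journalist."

*every journalist* is a matrix argument; only *an economist* is modified by the relative clause *who wrote fewer than four etchings*, so the RC island is irrelevant to the target quantifier.
Nothing blocks QR of the lower DP to a position above the higher one, so inverse scope is available.
Both orderings are possible: *an economist* > *every journalist* and *every journalist* > *an economist*.

Yes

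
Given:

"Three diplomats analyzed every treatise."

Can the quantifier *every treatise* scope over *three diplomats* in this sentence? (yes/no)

*three diplomats* and *every treatise* are co-arguments of the matrix verb, with nothing but a clause-internal boundary between them.
Clause-internal QR can adjoin the lower DP above the subject, yielding the inverse reading.

Yes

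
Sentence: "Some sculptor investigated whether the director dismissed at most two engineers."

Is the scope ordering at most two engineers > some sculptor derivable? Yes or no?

Structurally, *at most two engineers* is inside the embedded question *whether the director dismissed at most two engineers*.
The wh-island constraint blocks QR out of an embedded interrogative.
The inverse ordering *at most two engineers* > *some sculptor* is therefore underivable.
(Only the surface reading survives: one fixed sculptor with respect to all the relevant engineers.)

No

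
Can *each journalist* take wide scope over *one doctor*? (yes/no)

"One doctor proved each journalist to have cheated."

*each journalist* is an ECM subject; ECM complements are not islands, and the embedded quantifier may take matrix scope.
Nothing blocks QR of the lower DP to a position above the higher one, so inverse scope is available.

Yes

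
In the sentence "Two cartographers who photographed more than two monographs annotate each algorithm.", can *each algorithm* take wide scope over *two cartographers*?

Yes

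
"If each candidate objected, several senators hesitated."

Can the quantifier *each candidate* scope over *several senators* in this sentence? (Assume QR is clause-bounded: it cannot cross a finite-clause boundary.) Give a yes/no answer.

No

The DP *each candidate* is contained in the adjunct clause *if each candidate objected*.
The adjunct-island constraint bars QR out of an adverbial clause.
So the wide-scope reading for *each candidate* is blocked.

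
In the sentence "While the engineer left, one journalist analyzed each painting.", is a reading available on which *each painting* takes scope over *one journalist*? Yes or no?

The adjunct clause does not contain *each painting*, which is the matrix object.
No island intervenes, so both surface and inverse scope are derivable.

Yes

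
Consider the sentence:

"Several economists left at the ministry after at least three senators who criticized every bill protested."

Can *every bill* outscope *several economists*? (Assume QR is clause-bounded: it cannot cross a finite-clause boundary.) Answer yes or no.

No

*every bill* occurs within the relative clause *who criticized every bill*, which is itself inside the adjunct *after at least three senators who criticized every bill protested*.
Even if one barrier were somehow void, the other would still block QR.
*every bill* is confined to the island and cannot take scope over *several economists*.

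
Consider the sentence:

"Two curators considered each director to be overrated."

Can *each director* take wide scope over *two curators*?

*each director* is the subject of an ECM infinitive — the infinitival complement of an ECM verb is not a scope island, so *each director* can raise into the matrix clause.
Clause-internal QR can adjoin the lower DP above the subject, yielding the inverse reading.

Yes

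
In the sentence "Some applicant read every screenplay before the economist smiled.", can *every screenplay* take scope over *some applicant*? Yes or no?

Yes

Although there is an adjunct clause, *every screenplay* is in the main clause, not inside the adjunct.
No island intervenes, so both surface and inverse scope are derivable.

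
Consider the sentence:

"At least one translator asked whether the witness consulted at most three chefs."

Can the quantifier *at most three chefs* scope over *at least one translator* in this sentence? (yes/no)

No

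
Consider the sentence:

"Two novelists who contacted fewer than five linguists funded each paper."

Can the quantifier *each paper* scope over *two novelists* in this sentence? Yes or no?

Although the sentence contains a relative clause (*who contacted fewer than five linguists*), *each paper* is outside it, in the matrix VP.
Ordinary QR to a clause-peripheral position gives the wide-scope LF for the lower DP.

Yes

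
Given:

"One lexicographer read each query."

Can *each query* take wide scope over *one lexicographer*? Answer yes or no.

*each query* and *one lexicographer* are in the same minimal clause.
No island intervenes, so both surface and inverse scope are derivable.

Yes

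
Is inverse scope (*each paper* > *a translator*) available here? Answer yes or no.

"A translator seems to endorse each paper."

Yes

The matrix predicate is a raising verb, whose infinitival complement is not a scope island — *each paper* can QR into the matrix clause.
Nothing blocks QR of the lower DP to a position above the higher one, so inverse scope is available.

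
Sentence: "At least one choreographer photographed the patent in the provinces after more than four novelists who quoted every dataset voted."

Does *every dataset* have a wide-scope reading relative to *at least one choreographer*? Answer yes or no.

No

The target quantifier *every dataset* is part of the relative clause *who quoted every dataset*, which is itself inside the adjunct *after more than four novelists who quoted every dataset voted*.
The quantifier would have to escape first the RC and then the adjunct — two independent island violations.
Hence only narrow scope for *every dataset* (under *at least one choreographer*) survives.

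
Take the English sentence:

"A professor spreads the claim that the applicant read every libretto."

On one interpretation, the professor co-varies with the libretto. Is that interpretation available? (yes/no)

The paraphrase describes the scope ordering *every libretto* > *a professor*.
The DP *every libretto* is contained in the complex NP *the claim that the applicant read every libretto*.
A that-clause complement to a noun is an island; QR cannot cross the NP boundary.
Hence only narrow scope for *every libretto* (under *a professor*) survives.

No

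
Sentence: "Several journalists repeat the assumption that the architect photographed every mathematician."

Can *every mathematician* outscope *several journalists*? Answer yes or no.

The target quantifier *every mathematician* is part of the complex NP *the assumption that the architect photographed every mathematician*.
Since the clause is the complement of a nominal head, the CNPC blocks scope extraction.
The inverse ordering *every mathematician* > *several journalists* is therefore underivable.

No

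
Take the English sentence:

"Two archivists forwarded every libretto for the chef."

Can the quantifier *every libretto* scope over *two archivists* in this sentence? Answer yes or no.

*every libretto* is the matrix object and *two archivists* the matrix subject; the two are clausemates.
With no island boundary between them, the object can take inverse scope over the subject via ordinary QR within the clause.

Yes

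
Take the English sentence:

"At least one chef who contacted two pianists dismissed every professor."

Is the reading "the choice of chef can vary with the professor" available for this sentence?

Yes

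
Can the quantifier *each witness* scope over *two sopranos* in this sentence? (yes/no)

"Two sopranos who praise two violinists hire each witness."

Yes

Although the sentence contains a relative clause (*who praise two violinists*), *each witness* is outside it, in the matrix VP.
Nothing blocks QR of the lower DP to a position above the higher one, so inverse scope is available.
So *each witness* > *two sopranos* is among the available readings.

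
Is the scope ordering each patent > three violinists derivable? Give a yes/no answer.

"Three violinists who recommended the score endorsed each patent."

Yes

The RC *who recommended the score* is an island, but *each patent* is not inside it — it is the matrix object, a clausemate of *three violinists*.
QR within a single clause is free, so the lower quantifier may take scope over the higher one.
Both orderings are possible: *three violinists* > *each patent* and *each patent* > *three violinists*.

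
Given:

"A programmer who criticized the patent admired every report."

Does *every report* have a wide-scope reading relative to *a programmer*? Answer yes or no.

The relative clause *who criticized the patent* modifies *a programmer*, but *every report* is not inside that relative clause — it is an argument of the matrix verb.
Ordinary QR to a clause-peripheral position gives the wide-scope LF for the lower DP.
Both orderings are possible: *a programmer* > *every report* and *every report* > *a programmer*.

Yes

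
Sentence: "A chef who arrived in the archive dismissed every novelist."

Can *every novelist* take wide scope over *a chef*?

The RC *who arrived in the archive* is an island, but *every novelist* is not inside it — it is the matrix object, a clausemate of *a chef*.
QR within a single clause is free, so the lower quantifier may take scope over the higher one.

Yes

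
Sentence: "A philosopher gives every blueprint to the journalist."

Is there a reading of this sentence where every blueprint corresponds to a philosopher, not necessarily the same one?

The paraphrase describes the scope ordering *every blueprint* > *a philosopher*.
Both DPs are arguments of the same predicate; there is no clause or island boundary between them.
Nothing blocks QR of the lower DP to a position above the higher one, so inverse scope is available.
Both orderings are possible: *a philosopher* > *every blueprint* and *every blueprint* > *a philosopher*.

Yes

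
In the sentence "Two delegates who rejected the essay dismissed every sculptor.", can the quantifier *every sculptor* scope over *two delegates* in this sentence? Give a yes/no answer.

Yes

*every sculptor* is a matrix argument; only *two delegates* is modified by the relative clause *who rejected the essay*, so the RC island is irrelevant to the target quantifier.
No island intervenes, so both surface and inverse scope are derivable.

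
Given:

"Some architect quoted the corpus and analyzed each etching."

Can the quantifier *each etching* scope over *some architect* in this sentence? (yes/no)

No

*each etching* is embedded in one conjunct of the coordinate structure (*analyzed each etching*).
The Coordinate Structure Constraint blocks movement (including QR) out of a single conjunct.
Hence only narrow scope for *each etching* (under *some architect*) survives.
(Only the surface reading survives: one fixed architect with respect to all the relevant etchings.)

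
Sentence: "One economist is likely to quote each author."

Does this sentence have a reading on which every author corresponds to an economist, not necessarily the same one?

Yes

The paraphrase describes the scope ordering *each author* > *one economist*.
The matrix predicate is a raising verb, whose infinitival complement is not a scope island — *each author* can QR into the matrix clause.
Since no island is crossed, the inverse ordering is licensed alongside surface scope.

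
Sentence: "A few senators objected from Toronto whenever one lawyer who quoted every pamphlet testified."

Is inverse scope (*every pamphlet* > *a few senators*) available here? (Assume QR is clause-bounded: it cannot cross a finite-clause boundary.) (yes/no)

Structurally, *every pamphlet* is inside the relative clause *who quoted every pamphlet*, which is itself inside the adjunct *whenever one lawyer who quoted every pamphlet testified*.
Both the relative clause and the enclosing adjunct are scope islands; QR cannot cross either.
*every pamphlet* > *a few senators* would require crossing that boundary, which is illicit.

No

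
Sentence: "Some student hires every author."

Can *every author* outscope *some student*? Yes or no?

Yes

*every author* is the matrix object and *some student* the matrix subject; the two are clausemates.
No island intervenes, so both surface and inverse scope are derivable.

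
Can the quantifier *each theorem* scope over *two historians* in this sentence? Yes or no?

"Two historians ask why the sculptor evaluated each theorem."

The target quantifier *each theorem* is part of the embedded question *why the sculptor evaluated each theorem*.
An indirect question is a wh-island; the filled [Spec,CP] blocks QR across the CP edge.
So the wide-scope reading for *each theorem* is blocked.

No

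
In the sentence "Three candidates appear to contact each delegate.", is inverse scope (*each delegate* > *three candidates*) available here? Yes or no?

Yes

Raising constructions are monoclausal for scope purposes; *each delegate* is not separated from *three candidates* by any island.
QR within a single clause is free, so the lower quantifier may take scope over the higher one.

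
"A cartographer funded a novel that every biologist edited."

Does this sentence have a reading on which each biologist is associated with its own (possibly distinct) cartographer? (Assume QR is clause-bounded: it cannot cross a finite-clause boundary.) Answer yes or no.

No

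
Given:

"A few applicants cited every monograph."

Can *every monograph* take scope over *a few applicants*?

Yes

*every monograph* is the matrix object and *a few applicants* the matrix subject; the two are clausemates.
No island intervenes, so both surface and inverse scope are derivable.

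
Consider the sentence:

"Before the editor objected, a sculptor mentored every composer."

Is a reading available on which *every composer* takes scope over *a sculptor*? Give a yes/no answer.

Yes

*every composer* is a matrix argument; the adjunct is an island but the target quantifier is outside it.
Nothing blocks QR of the lower DP to a position above the higher one, so inverse scope is available.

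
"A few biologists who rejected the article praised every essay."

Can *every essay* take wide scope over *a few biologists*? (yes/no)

The RC *who rejected the article* is an island, but *every essay* is not inside it — it is the matrix object, a clausemate of *a few biologists*.
With no island boundary between them, the object can take inverse scope over the subject via ordinary QR within the clause.

Yes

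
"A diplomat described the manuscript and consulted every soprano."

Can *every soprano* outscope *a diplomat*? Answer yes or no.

No

*every soprano* sits inside one conjunct of the coordinate structure (*consulted every soprano*).
Coordinate structures are islands for non-across-the-board movement, QR included.
So *every soprano* cannot raise to a position above *a diplomat*.
(Only the surface reading survives: one fixed diplomat with respect to all the relevant sopranos.)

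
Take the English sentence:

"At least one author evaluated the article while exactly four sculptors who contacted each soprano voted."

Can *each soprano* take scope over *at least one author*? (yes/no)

The target quantifier *each soprano* is part of the relative clause *who contacted each soprano*, which is itself inside the adjunct *while exactly four sculptors who contacted each soprano voted*.
Two island boundaries intervene — the relative clause and the adjunct. Either alone would block QR.
So the wide-scope reading for *each soprano* is blocked.
(Only the surface reading survives: one fixed author with respect to all the relevant sopranos.)

No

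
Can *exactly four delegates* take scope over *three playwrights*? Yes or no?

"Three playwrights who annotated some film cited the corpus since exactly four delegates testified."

No

The target quantifier *exactly four delegates* is part of the adjunct clause *since exactly four delegates testified*.
Adverbial clauses are not L-marked, so they are barriers for QR — the quantifier cannot escape the adjunct.
So *exactly four delegates* cannot raise high enough to outscope *three playwrights*; only the surface ordering *three playwrights* > *exactly four delegates* is available.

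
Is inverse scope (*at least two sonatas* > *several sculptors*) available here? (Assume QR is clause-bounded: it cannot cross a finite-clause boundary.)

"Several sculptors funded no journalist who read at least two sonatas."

*at least two sonatas* occurs within the relative clause *who read at least two sonatas* modifying *no journalist*.
A relative clause is a scope island — quantifier raising cannot cross its boundary.
Hence only narrow scope for *at least two sonatas* (under *several sculptors*) survives.

No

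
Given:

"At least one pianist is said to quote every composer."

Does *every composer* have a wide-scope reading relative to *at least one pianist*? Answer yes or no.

Yes

*every composer* is the object of the infinitival complement of a raising predicate; raising infinitives are transparent for QR, so the two DPs are in effect clausemates.
Clause-internal QR can adjoin the lower DP above the subject, yielding the inverse reading.
The sentence is scopally ambiguous between *at least one pianist* > *every composer* and *every composer* > *at least one pianist*.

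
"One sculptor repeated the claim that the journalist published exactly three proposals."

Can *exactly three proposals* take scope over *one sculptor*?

Structurally, *exactly three proposals* is inside the complex NP *the claim that the journalist published exactly three proposals*.
The complex NP is opaque for QR — the quantifier is frozen inside the noun's complement.
So the wide-scope reading for *exactly three proposals* is blocked.

No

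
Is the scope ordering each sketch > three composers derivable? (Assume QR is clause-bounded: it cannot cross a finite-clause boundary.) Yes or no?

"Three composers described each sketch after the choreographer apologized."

Although there is an adjunct clause, *each sketch* is in the main clause, not inside the adjunct.
QR within a single clause is free, so the lower quantifier may take scope over the higher one.

Yes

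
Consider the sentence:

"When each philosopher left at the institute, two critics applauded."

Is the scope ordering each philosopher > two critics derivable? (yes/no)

No

*each philosopher* occurs within the adjunct clause *when each philosopher left at the institute*.
Scope out of an adjunct clause is unavailable: QR respects the adjunct-island constraint.
There is no licit LF on which *each philosopher* c-commands *two critics*.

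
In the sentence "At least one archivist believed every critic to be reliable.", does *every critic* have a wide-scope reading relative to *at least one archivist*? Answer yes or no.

Yes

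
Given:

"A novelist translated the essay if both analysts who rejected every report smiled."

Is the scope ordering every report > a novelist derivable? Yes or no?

No

The DP *every report* is contained in the relative clause *who rejected every report*, which is itself inside the adjunct *if both analysts who rejected every report smiled*.
Two island boundaries intervene — the relative clause and the adjunct. Either alone would block QR.
So *every report* cannot raise high enough to outscope *a novelist*; only the surface ordering *a novelist* > *every report* is available.
(Only the surface reading survives: one fixed novelist with respect to all the relevant reports.)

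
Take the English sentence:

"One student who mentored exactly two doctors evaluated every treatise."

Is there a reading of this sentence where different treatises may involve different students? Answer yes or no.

This is the *every treatise* > *one student* reading.
The relative clause *who mentored exactly two doctors* modifies *one student*, but *every treatise* is not inside that relative clause — it is an argument of the matrix verb.
No island intervenes, so both surface and inverse scope are derivable.

Yes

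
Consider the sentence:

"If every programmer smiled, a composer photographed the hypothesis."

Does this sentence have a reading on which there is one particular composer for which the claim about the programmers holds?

The described interpretation is the *a composer* > *every programmer* scoping.
Nothing needs to raise out of an island for *a composer* > *every programmer*: *a composer* takes scope from its matrix position over the clause containing *every programmer*.

Yes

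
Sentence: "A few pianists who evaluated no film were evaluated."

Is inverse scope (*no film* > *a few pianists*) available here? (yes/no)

No

*no film* is embedded in the relative clause *who evaluated no film*.
QR out of a relative clause is ruled out by the relative-clause island constraint.
So *no film* cannot raise high enough to outscope *a few pianists*; only the surface ordering *a few pianists* > *no film* is available.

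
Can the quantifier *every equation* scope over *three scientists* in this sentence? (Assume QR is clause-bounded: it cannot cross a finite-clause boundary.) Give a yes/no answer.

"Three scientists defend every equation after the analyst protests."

Yes

Neither queried DP is inside the adjunct, so the adjunct-island constraint does not apply.
Since no island is crossed, the inverse ordering is licensed alongside surface scope.
So *every equation* > *three scientists* is among the available readings.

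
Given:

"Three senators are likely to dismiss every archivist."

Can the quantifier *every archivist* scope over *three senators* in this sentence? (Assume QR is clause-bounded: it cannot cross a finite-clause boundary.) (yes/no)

The matrix predicate is a raising verb, whose infinitival complement is not a scope island — *every archivist* can QR into the matrix clause.
No island intervenes, so both surface and inverse scope are derivable.
So *every archivist* > *three senators* is among the available readings.

Yes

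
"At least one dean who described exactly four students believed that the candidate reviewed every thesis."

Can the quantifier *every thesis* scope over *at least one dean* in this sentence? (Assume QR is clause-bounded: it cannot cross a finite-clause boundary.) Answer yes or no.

No

Structurally, *every thesis* is inside the finite complement clause *that the candidate reviewed every thesis*.
Under clause-bounded QR, a quantifier in an embedded finite clause cannot raise into the matrix clause.
So the wide-scope reading for *every thesis* is blocked.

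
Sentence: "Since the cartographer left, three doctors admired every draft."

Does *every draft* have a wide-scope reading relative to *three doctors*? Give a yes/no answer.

Yes

The adjunct island is irrelevant here — *every draft* and *three doctors* are both in the matrix clause.
With no island boundary between them, the object can take inverse scope over the subject via ordinary QR within the clause.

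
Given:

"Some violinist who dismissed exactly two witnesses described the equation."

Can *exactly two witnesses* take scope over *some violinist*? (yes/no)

*exactly two witnesses* sits inside the relative clause *who dismissed exactly two witnesses*.
Relative clauses are scope islands: a quantifier cannot QR out of a relative clause to take scope in the matrix clause.
*exactly two witnesses* is confined to the island and cannot take scope over *some violinist*.
(Only the surface reading survives: one fixed violinist with respect to all the relevant witnesses.)

No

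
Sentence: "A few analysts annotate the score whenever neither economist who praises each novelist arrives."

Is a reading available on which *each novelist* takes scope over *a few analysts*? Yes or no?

No

*each novelist* sits inside the relative clause *who praises each novelist*, which is itself inside the adjunct *whenever neither economist who praises each novelist arrives*.
Both the relative clause and the enclosing adjunct are scope islands; QR cannot cross either.
The inverse ordering *each novelist* > *a few analysts* is therefore underivable.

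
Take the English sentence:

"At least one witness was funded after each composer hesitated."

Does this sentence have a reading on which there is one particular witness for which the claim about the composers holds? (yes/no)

Yes

The paraphrase describes the scope ordering *at least one witness* > *each composer*.
That is the surface-scope ordering, which is always one of the available readings — island constraints only ever restrict inverse scope.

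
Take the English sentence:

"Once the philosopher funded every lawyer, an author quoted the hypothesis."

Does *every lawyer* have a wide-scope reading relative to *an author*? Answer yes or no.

Structurally, *every lawyer* is inside the adjunct clause *once the philosopher funded every lawyer*.
Adjunct clauses are scope islands: a quantifier inside an adjunct cannot raise into the matrix clause.
*every lawyer* is confined to the island and cannot take scope over *an author*.

No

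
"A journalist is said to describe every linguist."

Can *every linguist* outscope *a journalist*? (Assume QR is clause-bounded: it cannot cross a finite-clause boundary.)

Yes

Raising constructions are monoclausal for scope purposes; *every linguist* is not separated from *a journalist* by any island.
Ordinary QR to a clause-peripheral position gives the wide-scope LF for the lower DP.
So *every linguist* > *a journalist* is among the available readings.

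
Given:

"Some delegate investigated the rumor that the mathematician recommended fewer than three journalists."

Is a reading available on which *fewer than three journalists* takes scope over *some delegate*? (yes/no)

No

*fewer than three journalists* sits inside the complex NP *the rumor that the mathematician recommended fewer than three journalists*.
A that-clause complement to a noun is an island; QR cannot cross the NP boundary.
*fewer than three journalists* is confined to the island and cannot take scope over *some delegate*.
(Only the surface reading survives: one fixed delegate with respect to all the relevant journalists.)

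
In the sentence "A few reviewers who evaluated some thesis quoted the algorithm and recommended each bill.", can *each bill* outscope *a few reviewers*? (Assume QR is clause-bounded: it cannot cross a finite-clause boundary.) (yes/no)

No

Structurally, *each bill* is inside one conjunct of the coordinate structure (*recommended each bill*).
The Coordinate Structure Constraint blocks movement (including QR) out of a single conjunct.
*each bill* is confined to the island and cannot take scope over *a few reviewers*.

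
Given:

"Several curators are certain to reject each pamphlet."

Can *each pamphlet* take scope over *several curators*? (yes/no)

Yes

The matrix predicate is a raising verb, whose infinitival complement is not a scope island — *each pamphlet* can QR into the matrix clause.
Nothing blocks QR of the lower DP to a position above the higher one, so inverse scope is available.
The sentence is scopally ambiguous between *several curators* > *each pamphlet* and *each pamphlet* > *several curators*.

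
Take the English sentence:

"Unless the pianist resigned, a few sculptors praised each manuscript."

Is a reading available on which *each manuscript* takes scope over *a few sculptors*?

Yes

The adjunct clause does not contain *each manuscript*, which is the matrix object.
QR within a single clause is free, so the lower quantifier may take scope over the higher one.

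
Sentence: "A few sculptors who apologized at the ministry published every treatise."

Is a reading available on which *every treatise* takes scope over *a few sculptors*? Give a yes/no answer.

*every treatise* is a matrix argument; only *a few sculptors* is modified by the relative clause *who apologized at the ministry*, so the RC island is irrelevant to the target quantifier.
QR within a single clause is free, so the lower quantifier may take scope over the higher one.
Both orderings are possible: *a few sculptors* > *every treatise* and *every treatise* > *a few sculptors*.

Yes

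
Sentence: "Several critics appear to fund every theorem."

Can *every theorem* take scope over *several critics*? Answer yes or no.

*every theorem* is the object of the infinitival complement of a raising predicate; raising infinitives are transparent for QR, so the two DPs are in effect clausemates.
No island intervenes, so both surface and inverse scope are derivable.

Yes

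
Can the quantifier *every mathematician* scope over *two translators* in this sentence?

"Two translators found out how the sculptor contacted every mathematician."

No

Structurally, *every mathematician* is inside the embedded question *how the sculptor contacted every mathematician*.
An indirect question is a wh-island; the filled [Spec,CP] blocks QR across the CP edge.
So *every mathematician* cannot raise to a position above *two translators*.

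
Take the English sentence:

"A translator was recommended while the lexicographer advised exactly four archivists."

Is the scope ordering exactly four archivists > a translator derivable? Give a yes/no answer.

No

Structurally, *exactly four archivists* is inside the adjunct clause *while the lexicographer advised exactly four archivists*.
The adjunct-island constraint bars QR out of an adverbial clause.
There is no licit LF on which *exactly four archivists* c-commands *a translator*.
(Only the surface reading survives: one fixed translator with respect to all the relevant archivists.)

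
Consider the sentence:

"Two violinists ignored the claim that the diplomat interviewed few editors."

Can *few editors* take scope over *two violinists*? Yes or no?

*few editors* sits inside the complex NP *the claim that the diplomat interviewed few editors*.
Noun-complement clauses are scope islands (the Complex NP Constraint): a quantifier inside one cannot scope into the matrix.
So the wide-scope reading for *few editors* is blocked.

No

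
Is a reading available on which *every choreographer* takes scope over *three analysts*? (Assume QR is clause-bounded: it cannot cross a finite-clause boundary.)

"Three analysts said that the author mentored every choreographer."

No

Structurally, *every choreographer* is inside the finite complement clause *that the author mentored every choreographer*.
Given the clause-boundedness assumption, QR cannot cross the finite CP into the matrix.
There is no licit LF on which *every choreographer* c-commands *three analysts*.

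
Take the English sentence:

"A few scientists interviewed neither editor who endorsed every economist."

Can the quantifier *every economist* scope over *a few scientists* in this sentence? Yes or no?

No

The target quantifier *every economist* is part of the relative clause *who endorsed every economist* modifying *neither editor*.
Relative clauses are scope islands: a quantifier cannot QR out of a relative clause to take scope in the matrix clause.
So *every economist* cannot raise high enough to outscope *a few scientists*; only the surface ordering *a few scientists* > *every economist* is available.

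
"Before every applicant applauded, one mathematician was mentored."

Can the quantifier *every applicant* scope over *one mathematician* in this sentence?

No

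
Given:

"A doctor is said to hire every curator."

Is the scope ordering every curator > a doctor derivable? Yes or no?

Yes

Raising constructions are monoclausal for scope purposes; *every curator* is not separated from *a doctor* by any island.
Nothing blocks QR of the lower DP to a position above the higher one, so inverse scope is available.
The sentence is scopally ambiguous between *a doctor* > *every curator* and *every curator* > *a doctor*.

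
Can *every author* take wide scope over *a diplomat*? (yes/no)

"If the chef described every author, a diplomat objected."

*every author* sits inside the adjunct clause *if the chef described every author*.
Adjuncts are opaque for quantifier raising; a quantifier in an adjunct stays inside it.
So *every author* cannot raise to a position above *a diplomat*.

No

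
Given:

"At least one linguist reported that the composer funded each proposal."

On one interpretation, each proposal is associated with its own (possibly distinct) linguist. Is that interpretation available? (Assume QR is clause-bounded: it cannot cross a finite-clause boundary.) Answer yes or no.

No

That reading corresponds to *each proposal* > *at least one linguist*.
The target quantifier *each proposal* is part of the finite complement clause *that the composer funded each proposal*.
With QR restricted to its own tensed clause, the embedded quantifier cannot reach a matrix scope position.
*each proposal* is confined to the island and cannot take scope over *at least one linguist*.
(Only the surface reading survives: one fixed linguist with respect to all the relevant proposals.)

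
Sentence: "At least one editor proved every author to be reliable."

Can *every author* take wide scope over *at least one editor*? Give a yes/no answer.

Yes

ECM infinitives lack a CP barrier, so *every author* can QR over the matrix subject *at least one editor*.
Ordinary QR to a clause-peripheral position gives the wide-scope LF for the lower DP.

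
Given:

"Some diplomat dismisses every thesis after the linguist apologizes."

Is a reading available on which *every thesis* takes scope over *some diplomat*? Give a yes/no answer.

The adjunct clause does not contain *every thesis*, which is the matrix object.
With no island boundary between them, the object can take inverse scope over the subject via ordinary QR within the clause.

Yes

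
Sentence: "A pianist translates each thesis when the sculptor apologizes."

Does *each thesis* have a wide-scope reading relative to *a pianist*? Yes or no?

Yes

Although there is an adjunct clause, *each thesis* is in the main clause, not inside the adjunct.
Nothing blocks QR of the lower DP to a position above the higher one, so inverse scope is available.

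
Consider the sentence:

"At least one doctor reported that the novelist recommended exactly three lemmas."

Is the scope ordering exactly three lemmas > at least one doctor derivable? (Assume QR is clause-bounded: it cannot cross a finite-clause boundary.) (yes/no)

*exactly three lemmas* sits inside the finite complement clause *that the novelist recommended exactly three lemmas*.
With QR restricted to its own tensed clause, the embedded quantifier cannot reach a matrix scope position.
The inverse ordering *exactly three lemmas* > *at least one doctor* is therefore underivable.
(Only the surface reading survives: one fixed doctor with respect to all the relevant lemmas.)

No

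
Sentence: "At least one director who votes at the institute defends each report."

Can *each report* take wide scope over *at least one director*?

Yes

*each report* sits in the matrix clause, not in the relative clause on *at least one director*.
Clause-internal QR can adjoin the lower DP above the subject, yielding the inverse reading.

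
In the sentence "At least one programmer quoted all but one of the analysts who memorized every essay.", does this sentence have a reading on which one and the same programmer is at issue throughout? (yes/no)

That reading corresponds to *at least one programmer* > *every essay*.
Nothing needs to raise for *at least one programmer* > *every essay*, so no island constraint is at stake.

Yes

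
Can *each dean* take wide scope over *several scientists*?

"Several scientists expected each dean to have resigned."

Yes

*each dean* is the subject of an ECM infinitive — the infinitival complement of an ECM verb is not a scope island, so *each dean* can raise into the matrix clause.
With no island boundary between them, the object can take inverse scope over the subject via ordinary QR within the clause.
Both orderings are possible: *several scientists* > *each dean* and *each dean* > *several scientists*.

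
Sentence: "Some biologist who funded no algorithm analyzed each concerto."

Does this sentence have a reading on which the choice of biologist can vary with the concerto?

Yes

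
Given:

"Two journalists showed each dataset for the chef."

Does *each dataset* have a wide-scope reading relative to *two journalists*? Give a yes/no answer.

Both DPs are arguments of the same predicate; there is no clause or island boundary between them.
Clause-internal QR can adjoin the lower DP above the subject, yielding the inverse reading.

Yes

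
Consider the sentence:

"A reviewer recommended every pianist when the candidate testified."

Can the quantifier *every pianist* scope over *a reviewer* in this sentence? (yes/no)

*every pianist* is a matrix argument; the adjunct is an island but the target quantifier is outside it.
Since no island is crossed, the inverse ordering is licensed alongside surface scope.

Yes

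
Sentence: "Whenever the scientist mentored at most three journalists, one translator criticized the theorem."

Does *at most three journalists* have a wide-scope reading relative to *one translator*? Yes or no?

No

The target quantifier *at most three journalists* is part of the adjunct clause *whenever the scientist mentored at most three journalists*.
Since the clause is an adjunct (not a complement), the Adjunct Condition blocks QR across its edge.
The ordering *at most three journalists* > *one translator* is therefore underivable.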